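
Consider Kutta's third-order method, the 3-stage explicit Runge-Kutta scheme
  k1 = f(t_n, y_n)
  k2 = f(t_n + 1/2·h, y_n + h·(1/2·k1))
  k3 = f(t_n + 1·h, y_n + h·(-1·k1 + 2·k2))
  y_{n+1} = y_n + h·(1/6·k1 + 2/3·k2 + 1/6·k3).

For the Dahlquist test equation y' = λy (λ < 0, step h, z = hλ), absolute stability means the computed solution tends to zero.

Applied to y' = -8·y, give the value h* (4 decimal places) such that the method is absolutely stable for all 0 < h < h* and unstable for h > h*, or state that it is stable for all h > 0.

Test eqn y'=λy, z=hλ:
  order 3, 3-stage ⇒ R(z)=1+z+z^2/2+z^3/6
  (e.g. R(-0.72)=0.47699, |R|=0.47699)

Boundary: |R(x)|=1, x<0.
x=-0.72: |R|=0.4770
|R(-1.27)|=0.1951 |R(-0.75)|=0.4609 |R(-0.65)|=0.5155
Bisect:
  x_lo=-2.8175 |R|=1.5761  x_hi=-0.2498 |R|=0.7788
  mid=-1.53366 |R|=0.04117 →hi
  mid=-2.17559 |R|=0.52524 →hi
  mid=-2.49655 |R|=0.97357 →hi
  mid=-2.65703 |R|=1.25349 →lo
  mid=-2.57679 |R|=1.10845 →lo
  mid=-2.53667 |R|=1.03977 →lo
  mid=-2.51661 |R|=1.00637 →lo
  ...
  [-2.51285,-2.51269] ⇒ x*=-2.5127
So |R|<1 on (-2.5127, 0).

(-2.5127,0); λ=-8 ⇒ h* = 0.3141.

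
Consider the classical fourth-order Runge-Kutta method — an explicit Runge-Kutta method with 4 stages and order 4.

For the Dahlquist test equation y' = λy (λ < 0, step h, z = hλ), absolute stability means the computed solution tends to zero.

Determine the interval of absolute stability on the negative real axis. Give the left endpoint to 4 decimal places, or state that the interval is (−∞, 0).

(-2.7853, 0).

On y'=λy, z=hλ:
  order 4, 4-stage ⇒ R(z)=1+z+z^2/2+z^3/6+z^4/24
  (e.g. R(-1.49)=0.27409, |R|=0.27409)

Solve |R(x)|<1 on ℝ⁻.
x=-1.49: |R|=0.2741
|R(-2.15)|=0.3952 |R(-1.3)|=0.2978 |R(-1.04)|=0.3621
Bisect:
  x_lo=-3.6650 |R|=3.3638  x_hi=-0.2723 |R|=0.7617
  mid=-1.96861 |R|=0.32336 →hi
  mid=-2.81679 |R|=1.04853 →lo
  mid=-2.39270 |R|=0.55243 →hi
  mid=-2.60475 |R|=0.76021 →hi
  mid=-2.71077 |R|=0.89333 →hi
  mid=-2.76378 |R|=0.96804 →hi
  mid=-2.79028 |R|=1.00755 →lo
  mid=-2.77703 |R|=0.98761 →hi
  mid=-2.78366 |R|=0.99754 →hi
  ...
  [-2.78531,-2.78511] ⇒ x*=-2.7853
Interval (-2.7853, 0).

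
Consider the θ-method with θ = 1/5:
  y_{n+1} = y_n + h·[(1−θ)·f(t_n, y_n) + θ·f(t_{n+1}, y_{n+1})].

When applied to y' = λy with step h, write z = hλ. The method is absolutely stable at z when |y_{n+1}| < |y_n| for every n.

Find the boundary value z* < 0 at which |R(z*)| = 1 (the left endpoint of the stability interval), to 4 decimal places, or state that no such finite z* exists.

With y'=λy (z=hλ):
  y_{n+1} = y_n + z·[4/5·y_n + 1/5·y_{n+1}] ⇒ (1 − 1/5z)y_{n+1} = (1 + 4/5z)y_n
  ⇒ R(z) = (1 + 4/5z)/(1 − 1/5z).

Find x<0 with |R(x)|<1.
x=-0.74: |R|=0.3554
R=−1: 1+4/5x = −1+1/5x ⇒ -3/5x=2 ⇒ x=2/(-3/5)=-3.3333
Confirm numerically:
  x=-3.171: |R|=0.94040 <1
  x=-2.668: |R|=0.73970 <1
  x=-1.629: |R|=0.22869 <1
  x=-1.530: |R|=0.17152 <1
  x=-3.565: |R|=1.08114 >1
  x=-3.453: |R|=1.04247 >1
So |R|<1 on (-3.3333, 0).

left endpoint -3.3333.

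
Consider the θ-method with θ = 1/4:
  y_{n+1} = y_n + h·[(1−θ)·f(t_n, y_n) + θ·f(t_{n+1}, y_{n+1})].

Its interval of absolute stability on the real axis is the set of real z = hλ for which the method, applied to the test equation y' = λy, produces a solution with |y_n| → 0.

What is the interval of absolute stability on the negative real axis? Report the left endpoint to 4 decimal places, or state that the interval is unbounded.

Test eqn y'=λy, z=hλ:
  y_{n+1} = y_n + z·[3/4·y_n + 1/4·y_{n+1}] ⇒ (1 − 1/4z)y_{n+1} = (1 + 3/4z)y_n
  so R(z) = (1 + 3/4z)/(1 − 1/4z).

Need |R(x)|<1, x<0.
x=-0.9: |R|=0.2653
R=−1: 1+3/4x = −1+1/4x ⇒ -1/2x=2 ⇒ x=2/(-1/2)=-4.0000
Confirm numerically:
  x=-3.717: |R|=0.92666 <1
  x=-3.591: |R|=0.89224 <1
  x=-2.674: |R|=0.60264 <1
  x=-2.455: |R|=0.52130 <1
  x=-4.563: |R|=1.13150 >1
  x=-4.392: |R|=1.09342 >1
Interval (-4.0000, 0).

(-4.0000, 0).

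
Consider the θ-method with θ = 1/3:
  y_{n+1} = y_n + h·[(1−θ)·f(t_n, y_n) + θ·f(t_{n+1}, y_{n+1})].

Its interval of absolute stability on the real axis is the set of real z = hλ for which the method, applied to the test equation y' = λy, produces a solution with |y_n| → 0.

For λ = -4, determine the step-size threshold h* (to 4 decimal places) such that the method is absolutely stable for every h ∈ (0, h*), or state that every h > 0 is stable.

(-6.0000,0); λ=-4 ⇒ h* = (6)/4 = 1.5000.

On y'=λy, z=hλ:
  y_{n+1} = y_n + z·[2/3·y_n + 1/3·y_{n+1}] ⇒ (1 − 1/3z)y_{n+1} = (1 + 2/3z)y_n
  ⇒ R(z) = (1 + 2/3z)/(1 − 1/3z).

Boundary: |R(x)|=1, x<0.
x=-1.64: |R|=0.0603
R=−1: 1+2/3x = −1+1/3x ⇒ -1/3x=2 ⇒ x=2/(-1/3)=-6.0000
Confirm numerically:
  x=-5.715: |R|=0.96730 <1
  x=-5.664: |R|=0.96122 <1
  x=-4.424: |R|=0.78772 <1
  x=-2.569: |R|=0.38391 <1
  x=-6.125: |R|=1.01370 >1
  x=-6.095: |R|=1.01045 >1
Interval (-6.0000, 0).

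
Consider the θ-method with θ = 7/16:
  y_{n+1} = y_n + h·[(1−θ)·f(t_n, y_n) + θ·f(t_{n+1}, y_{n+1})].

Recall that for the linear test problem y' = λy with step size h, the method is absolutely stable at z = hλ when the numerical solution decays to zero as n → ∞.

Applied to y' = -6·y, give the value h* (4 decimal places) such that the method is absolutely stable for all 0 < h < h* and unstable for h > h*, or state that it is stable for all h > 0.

Test eqn y'=λy, z=hλ:
  y_{n+1} = y_n + z·[9/16·y_n + 7/16·y_{n+1}] ⇒ (1 − 7/16z)y_{n+1} = (1 + 9/16z)y_n
  R(z) = (1 + 9/16z)/(1 − 7/16z).

Boundary: |R(x)|=1, x<0.
x=-1.71: |R|=0.0218
R=−1: 1+9/16x = −1+7/16x ⇒ -1/8x=2 ⇒ x=2/(-1/8)=-16.0000
Confirm numerically:
  x=-15.475: |R|=0.99155 <1
  x=-11.344: |R|=0.90240 <1
  x=-9.324: |R|=0.83570 <1
  x=-6.977: |R|=0.72168 <1
  x=-16.474: |R|=1.00722 >1
  x=-16.321: |R|=1.00493 >1
So |R|<1 on (-16.0000, 0).

(-16.0000,0); λ=-6 ⇒ h* = (16)/6 = 2.6667.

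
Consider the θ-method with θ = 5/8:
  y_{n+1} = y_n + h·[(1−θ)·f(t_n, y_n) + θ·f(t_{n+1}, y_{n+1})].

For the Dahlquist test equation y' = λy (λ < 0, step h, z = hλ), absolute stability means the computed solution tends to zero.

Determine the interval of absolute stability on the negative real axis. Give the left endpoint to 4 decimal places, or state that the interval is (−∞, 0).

With y'=λy (z=hλ):
  y_{n+1} = y_n + z·[3/8·y_n + 5/8·y_{n+1}] ⇒ (1 − 5/8z)y_{n+1} = (1 + 3/8z)y_n
  Hence R(z) = (1 + 3/8z)/(1 − 5/8z).

Boundary: |R(x)|=1, x<0.
x=-1.28: |R|=0.2889
x=-2: |R|=0.1111
x=-10: |R|=0.3793
x=-100: |R|=0.5748
θ=5/8≥1/2 ⇒ |1+3/8x|<|1−5/8x| ∀x<0 ⇒ interval (−∞,0).

(−∞, 0) — no finite endpoint.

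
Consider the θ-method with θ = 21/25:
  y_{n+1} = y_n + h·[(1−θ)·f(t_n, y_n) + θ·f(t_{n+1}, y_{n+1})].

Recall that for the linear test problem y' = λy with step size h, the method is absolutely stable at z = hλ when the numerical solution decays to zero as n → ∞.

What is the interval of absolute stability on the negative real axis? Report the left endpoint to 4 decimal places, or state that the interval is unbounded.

(−∞, 0) — no finite endpoint.

With y'=λy (z=hλ):
  y_{n+1} = y_n + z·[4/25·y_n + 21/25·y_{n+1}] ⇒ (1 − 21/25z)y_{n+1} = (1 + 4/25z)y_n
  Hence R(z) = (1 + 4/25z)/(1 − 21/25z).

Need |R(x)|<1, x<0.
x=-1.23: |R|=0.3950
x=-2: |R|=0.2537
x=-10: |R|=0.0638
x=-100: |R|=0.1765
θ=21/25≥1/2 ⇒ |1+4/25x|<|1−21/25x| ∀x<0 ⇒ interval (−∞,0).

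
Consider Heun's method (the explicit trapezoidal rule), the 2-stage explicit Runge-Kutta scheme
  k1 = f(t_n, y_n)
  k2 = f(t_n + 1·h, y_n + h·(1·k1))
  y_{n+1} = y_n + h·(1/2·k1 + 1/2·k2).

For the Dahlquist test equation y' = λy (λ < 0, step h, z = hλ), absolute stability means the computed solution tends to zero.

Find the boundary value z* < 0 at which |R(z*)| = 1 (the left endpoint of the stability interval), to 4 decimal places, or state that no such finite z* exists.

Test eqn y'=λy, z=hλ:
  order 2, 2-stage ⇒ R(z)=1+z+z^2/2
  (e.g. R(-0.73)=0.53645, |R|=0.53645)

Boundary: |R(x)|=1, x<0.
x=-0.73: |R|=0.5364
|R(-2.26)|=1.2938 |R(-2.08)|=1.0832 |R(-1.57)|=0.6624
Bisect:
  x_lo=-2.4374 |R|=1.5331  x_hi=-0.1741 |R|=0.8411
  mid=-1.30574 |R|=0.54674 →hi
  mid=-1.87159 |R|=0.87983 →hi
  mid=-2.15451 |R|=1.16645 →lo
  mid=-2.01305 |R|=1.01313 →lo
  mid=-1.94232 |R|=0.94398 →hi
  mid=-1.97768 |R|=0.97793 →hi
  mid=-1.99537 |R|=0.99538 →hi
  mid=-2.00421 |R|=1.00422 →lo
  mid=-1.99979 |R|=0.99979 →hi
  ...
  [-2.00006,-1.99992] ⇒ x*=-2.0000
Stable set (-2.0000, 0).

left endpoint -2.0000.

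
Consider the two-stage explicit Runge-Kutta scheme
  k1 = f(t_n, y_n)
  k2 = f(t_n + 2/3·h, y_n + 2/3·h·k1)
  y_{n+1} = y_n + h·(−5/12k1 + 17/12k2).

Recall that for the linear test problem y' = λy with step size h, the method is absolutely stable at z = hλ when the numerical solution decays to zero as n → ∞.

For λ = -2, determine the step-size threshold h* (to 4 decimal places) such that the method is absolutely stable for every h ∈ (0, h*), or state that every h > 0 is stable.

Test eqn y'=λy, z=hλ:
  k1=λy_n ⇒ h·k1=z·y_n;  k2=λ(1+2/3z)y_n ⇒ h·k2=z(1+2/3z)y_n
  y_{n+1}/y_n = 1 − 5/12z + 17/12z(1+2/3z) = 1 + z + 17/18z²
  Hence R(z) = 1 + z + 17/18z².

Need |R(x)|<1, x<0.
x=-1.58: |R|=1.7777
R=1: x+17/18x²=0 ⇒ x=−18/17=-1.0588; min R=1−1/(4·17/18)=0.7353>−1
Confirm numerically:
  x=-0.848: |R|=0.83115 <1
  x=-0.805: |R|=0.80702 <1
  x=-0.610: |R|=0.74143 <1
  x=-0.462: |R|=0.73959 <1
  x=-1.658: |R|=1.93824 >1
  x=-1.389: |R|=1.43314 >1
  x=-1.099: |R|=1.04170 >1
Interval (-1.0588, 0).

(-1.0588,0); λ=-2 ⇒ h* = (18/17)/2 = 0.5294.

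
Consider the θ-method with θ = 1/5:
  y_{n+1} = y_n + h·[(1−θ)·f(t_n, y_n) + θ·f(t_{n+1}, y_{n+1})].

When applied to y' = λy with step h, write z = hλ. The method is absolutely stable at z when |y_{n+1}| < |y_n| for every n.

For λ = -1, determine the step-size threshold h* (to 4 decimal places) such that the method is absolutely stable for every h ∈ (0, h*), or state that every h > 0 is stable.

Test eqn y'=λy, z=hλ:
  y_{n+1} = y_n + z·[4/5·y_n + 1/5·y_{n+1}] ⇒ (1 − 1/5z)y_{n+1} = (1 + 4/5z)y_n
  so R(z) = (1 + 4/5z)/(1 − 1/5z).

Boundary: |R(x)|=1, x<0.
x=-0.73: |R|=0.3630
R=−1: 1+4/5x = −1+1/5x ⇒ -3/5x=2 ⇒ x=2/(-3/5)=-3.3333
Confirm numerically:
  x=-2.911: |R|=0.83984 <1
  x=-2.848: |R|=0.81448 <1
  x=-2.638: |R|=0.72689 <1
  x=-2.452: |R|=0.64520 <1
  x=-3.862: |R|=1.17897 >1
  x=-3.535: |R|=1.07088 >1
So |R|<1 on (-3.3333, 0).

(-3.3333,0); λ=-1 ⇒ h* = (10/3)/1 = 3.3333.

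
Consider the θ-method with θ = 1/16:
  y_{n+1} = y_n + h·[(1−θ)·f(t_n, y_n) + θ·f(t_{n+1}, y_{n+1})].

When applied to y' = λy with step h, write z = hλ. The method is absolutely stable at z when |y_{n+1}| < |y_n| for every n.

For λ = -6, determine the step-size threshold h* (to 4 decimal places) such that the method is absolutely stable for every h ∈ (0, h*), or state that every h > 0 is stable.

(-2.2857,0); λ=-6 ⇒ h* = (16/7)/6 = 0.3810.

Test eqn y'=λy, z=hλ:
  y_{n+1} = y_n + z·[15/16·y_n + 1/16·y_{n+1}] ⇒ (1 − 1/16z)y_{n+1} = (1 + 15/16z)y_n
  Hence R(z) = (1 + 15/16z)/(1 − 1/16z).

Find x<0 with |R(x)|<1.
x=-0.4: |R|=0.6098
R=−1: 1+15/16x = −1+1/16x ⇒ -7/8x=2 ⇒ x=2/(-7/8)=-2.2857
Confirm numerically:
  x=-2.181: |R|=0.91937 <1
  x=-1.483: |R|=0.35720 <1
  x=-1.116: |R|=0.04323 <1
  x=-2.711: |R|=1.31821 >1
  x=-2.662: |R|=1.28228 >1
  x=-2.440: |R|=1.11714 >1
Stable set (-2.2857, 0).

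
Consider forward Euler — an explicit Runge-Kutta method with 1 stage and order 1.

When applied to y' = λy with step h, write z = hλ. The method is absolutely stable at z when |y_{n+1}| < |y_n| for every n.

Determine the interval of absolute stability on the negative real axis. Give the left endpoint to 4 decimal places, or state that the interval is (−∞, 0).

With y'=λy (z=hλ):
  order 1, 1-stage ⇒ R(z)=1+z
  (e.g. R(-0.95)=0.05000, |R|=0.05000)

Need |R(x)|<1, x<0.
x=-0.95: |R|=0.0500
|R(-2.11)|=1.1100 |R(-1.48)|=0.4800
Bisect:
  x_lo=-2.6699 |R|=1.6699  x_hi=-0.1624 |R|=0.8376
  mid=-1.41615 |R|=0.41615 →hi
  mid=-2.04300 |R|=1.04300 →lo
  mid=-1.72957 |R|=0.72957 →hi
  mid=-1.88629 |R|=0.88629 →hi
  mid=-1.96464 |R|=0.96464 →hi
  mid=-2.00382 |R|=1.00382 →lo
  mid=-1.98423 |R|=0.98423 →hi
  mid=-1.99403 |R|=0.99403 →hi
  mid=-1.99892 |R|=0.99892 →hi
  ...
  [-2.00015,-1.99999] ⇒ x*=-2.0000
So |R|<1 on (-2.0000, 0).

(-2.0000, 0).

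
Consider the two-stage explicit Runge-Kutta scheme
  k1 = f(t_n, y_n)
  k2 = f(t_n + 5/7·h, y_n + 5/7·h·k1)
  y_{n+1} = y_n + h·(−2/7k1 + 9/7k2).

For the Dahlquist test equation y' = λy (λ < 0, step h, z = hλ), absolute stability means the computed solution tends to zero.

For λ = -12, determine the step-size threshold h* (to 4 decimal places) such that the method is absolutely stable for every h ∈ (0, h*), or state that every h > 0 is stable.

(-1.0889,0); λ=-12 ⇒ h* = (49/45)/12 = 0.0907.

On y'=λy, z=hλ:
  k1=λy_n ⇒ h·k1=z·y_n;  k2=λ(1+5/7z)y_n ⇒ h·k2=z(1+5/7z)y_n
  y_{n+1}/y_n = 1 − 2/7z + 9/7z(1+5/7z) = 1 + z + 45/49z²
  so R(z) = 1 + z + 45/49z².

Boundary: |R(x)|=1, x<0.
x=-1.33: |R|=1.2945
R=1: x+45/49x²=0 ⇒ x=−49/45=-1.0889; min R=1−1/(4·45/49)=0.7278>−1
Confirm numerically:
  x=-1.054: |R|=0.96623 <1
  x=-1.052: |R|=0.96436 <1
  x=-0.495: |R|=0.73002 <1
  x=-0.492: |R|=0.73030 <1
  x=-1.586: |R|=1.72406 >1
  x=-1.506: |R|=1.57689 >1
  x=-1.430: |R|=1.44797 >1
Interval (-1.0889, 0).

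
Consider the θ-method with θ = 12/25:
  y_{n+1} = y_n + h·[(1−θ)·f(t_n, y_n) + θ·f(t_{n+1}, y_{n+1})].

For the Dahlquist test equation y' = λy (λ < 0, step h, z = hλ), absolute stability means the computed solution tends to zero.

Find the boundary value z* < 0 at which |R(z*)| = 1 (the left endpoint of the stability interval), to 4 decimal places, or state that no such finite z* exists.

z* = -50.0000.

Set f=λy, z=hλ:
  y_{n+1} = y_n + z·[13/25·y_n + 12/25·y_{n+1}] ⇒ (1 − 12/25z)y_{n+1} = (1 + 13/25z)y_n
  R(z) = (1 + 13/25z)/(1 − 12/25z).

Find x<0 with |R(x)|<1.
x=-0.36: |R|=0.6930
R=−1: 1+13/25x = −1+12/25x ⇒ -1/25x=2 ⇒ x=2/(-1/25)=-50.0000
Confirm numerically:
  x=-44.335: |R|=0.98983 <1
  x=-27.778: |R|=0.93799 <1
  x=-22.721: |R|=0.90835 <1
  x=-20.082: |R|=0.88752 <1
  x=-50.376: |R|=1.00060 >1
  x=-50.249: |R|=1.00040 >1
Stable set (-50.0000, 0).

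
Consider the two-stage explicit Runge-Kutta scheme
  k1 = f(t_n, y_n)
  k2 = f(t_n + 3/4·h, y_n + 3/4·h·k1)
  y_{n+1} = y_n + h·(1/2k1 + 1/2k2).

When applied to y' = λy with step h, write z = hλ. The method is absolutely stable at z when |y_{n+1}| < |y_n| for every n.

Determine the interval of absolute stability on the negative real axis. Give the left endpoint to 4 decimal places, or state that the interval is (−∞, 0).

z∈(-2.6667,0).

Set f=λy, z=hλ:
  k1=λy_n ⇒ h·k1=z·y_n;  k2=λ(1+3/4z)y_n ⇒ h·k2=z(1+3/4z)y_n
  y_{n+1}/y_n = 1 + 1/2z + 1/2z(1+3/4z) = 1 + z + 3/8z²
  so R(z) = 1 + z + 3/8z².

Need |R(x)|<1, x<0.
x=-0.65: |R|=0.5084
R=1: x+3/8x²=0 ⇒ x=−8/3=-2.6667; min R=1−1/(4·3/8)=0.3333>−1
Confirm numerically:
  x=-2.643: |R|=0.97654 <1
  x=-2.635: |R|=0.96871 <1
  x=-2.051: |R|=0.52648 <1
  x=-2.851: |R|=1.19708 >1
  x=-2.805: |R|=1.14551 >1
  x=-2.705: |R|=1.03888 >1
Stable set (-2.6667, 0).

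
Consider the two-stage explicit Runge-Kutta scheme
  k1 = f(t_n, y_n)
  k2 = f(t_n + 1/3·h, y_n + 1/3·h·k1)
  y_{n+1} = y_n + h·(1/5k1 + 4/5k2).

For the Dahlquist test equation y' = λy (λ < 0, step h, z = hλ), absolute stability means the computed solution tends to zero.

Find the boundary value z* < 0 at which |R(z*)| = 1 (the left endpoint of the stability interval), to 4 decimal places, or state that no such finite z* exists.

Test eqn y'=λy, z=hλ:
  k1=λy_n ⇒ h·k1=z·y_n;  k2=λ(1+1/3z)y_n ⇒ h·k2=z(1+1/3z)y_n
  y_{n+1}/y_n = 1 + 1/5z + 4/5z(1+1/3z) = 1 + z + 4/15z²
  Hence R(z) = 1 + z + 4/15z².

Need |R(x)|<1, x<0.
x=-0.66: |R|=0.4562
R=1: x+4/15x²=0 ⇒ x=−15/4=-3.7500; min R=1−1/(4·4/15)=0.0625>−1
Confirm numerically:
  x=-3.249: |R|=0.56593 <1
  x=-2.608: |R|=0.20578 <1
  x=-2.394: |R|=0.13433 <1
  x=-1.530: |R|=0.09424 <1
  x=-4.226: |R|=1.53642 >1
  x=-4.178: |R|=1.47685 >1
Interval (-3.7500, 0).

z* = -3.7500.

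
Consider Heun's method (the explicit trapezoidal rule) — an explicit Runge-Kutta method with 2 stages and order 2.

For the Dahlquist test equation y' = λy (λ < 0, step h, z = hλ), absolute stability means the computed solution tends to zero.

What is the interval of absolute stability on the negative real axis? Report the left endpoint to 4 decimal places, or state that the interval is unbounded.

(-2.0000, 0).

With y'=λy (z=hλ):
  order 2, 2-stage ⇒ R(z)=1+z+z^2/2
  (e.g. R(-0.92)=0.50320, |R|=0.50320)

Solve |R(x)|<1 on ℝ⁻.
x=-0.92: |R|=0.5032
|R(-2.37)|=1.4385 |R(-1.99)|=0.9900 |R(-0.79)|=0.5221
Bisect:
  x_lo=-2.7667 |R|=2.0606  x_hi=-0.1701 |R|=0.8444
  mid=-1.46838 |R|=0.60969 →hi
  mid=-2.11752 |R|=1.12443 →lo
  mid=-1.79295 |R|=0.81439 →hi
  mid=-1.95524 |R|=0.95624 →hi
  mid=-2.03638 |R|=1.03704 →lo
  mid=-1.99581 |R|=0.99582 →hi
  mid=-2.01609 |R|=1.01622 →lo
  mid=-2.00595 |R|=1.00597 →lo
  mid=-2.00088 |R|=1.00088 →lo
  ...
  [-2.00009,-1.99993] ⇒ x*=-2.0000
So |R|<1 on (-2.0000, 0).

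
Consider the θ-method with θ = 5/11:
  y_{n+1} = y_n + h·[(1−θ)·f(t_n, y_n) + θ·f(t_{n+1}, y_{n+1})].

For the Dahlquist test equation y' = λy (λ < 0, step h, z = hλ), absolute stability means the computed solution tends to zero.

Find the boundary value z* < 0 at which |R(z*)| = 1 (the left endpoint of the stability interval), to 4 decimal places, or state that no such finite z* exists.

With y'=λy (z=hλ):
  y_{n+1} = y_n + z·[6/11·y_n + 5/11·y_{n+1}] ⇒ (1 − 5/11z)y_{n+1} = (1 + 6/11z)y_n
  so R(z) = (1 + 6/11z)/(1 − 5/11z).

Solve |R(x)|<1 on ℝ⁻.
x=-1.61: |R|=0.0703
R=−1: 1+6/11x = −1+5/11x ⇒ -1/11x=2 ⇒ x=2/(-1/11)=-22.0000
Confirm numerically:
  x=-14.512: |R|=0.91039 <1
  x=-9.761: |R|=0.79535 <1
  x=-9.130: |R|=0.77282 <1
  x=-22.394: |R|=1.00320 >1
  x=-22.363: |R|=1.00296 >1
  x=-22.175: |R|=1.00144 >1
Stable set (-22.0000, 0).

left endpoint -22.0000.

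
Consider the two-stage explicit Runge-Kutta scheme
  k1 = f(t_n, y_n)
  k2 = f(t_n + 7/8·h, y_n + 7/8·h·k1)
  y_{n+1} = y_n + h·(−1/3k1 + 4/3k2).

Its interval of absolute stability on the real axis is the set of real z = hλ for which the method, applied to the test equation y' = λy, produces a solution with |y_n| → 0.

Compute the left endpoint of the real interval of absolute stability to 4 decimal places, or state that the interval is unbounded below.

z* = -0.8571.

Test eqn y'=λy, z=hλ:
  k1=λy_n ⇒ h·k1=z·y_n;  k2=λ(1+7/8z)y_n ⇒ h·k2=z(1+7/8z)y_n
  y_{n+1}/y_n = 1 − 1/3z + 4/3z(1+7/8z) = 1 + z + 7/6z²
  R(z) = 1 + z + 7/6z².

Find x<0 with |R(x)|<1.
x=-0.77: |R|=0.9217
R=1: x+7/6x²=0 ⇒ x=−6/7=-0.8571; min R=1−1/(4·7/6)=0.7857>−1
Confirm numerically:
  x=-0.745: |R|=0.90253 <1
  x=-0.719: |R|=0.88412 <1
  x=-0.644: |R|=0.83986 <1
  x=-0.568: |R|=0.80839 <1
  x=-1.423: |R|=1.93942 >1
  x=-1.070: |R|=1.26572 >1
  x=-0.920: |R|=1.06747 >1
Interval (-0.8571, 0).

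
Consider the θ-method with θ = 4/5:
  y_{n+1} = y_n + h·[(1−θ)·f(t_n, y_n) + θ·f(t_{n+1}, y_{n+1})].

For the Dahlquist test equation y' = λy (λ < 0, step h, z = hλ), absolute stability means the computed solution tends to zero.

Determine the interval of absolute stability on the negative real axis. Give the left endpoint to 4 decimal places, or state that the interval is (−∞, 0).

unbounded; (−∞, 0).

With y'=λy (z=hλ):
  y_{n+1} = y_n + z·[1/5·y_n + 4/5·y_{n+1}] ⇒ (1 − 4/5z)y_{n+1} = (1 + 1/5z)y_n
  so R(z) = (1 + 1/5z)/(1 − 4/5z).

Find x<0 with |R(x)|<1.
x=-1.43: |R|=0.3330
x=-2: |R|=0.2308
x=-10: |R|=0.1111
x=-100: |R|=0.2346
θ=4/5≥1/2 ⇒ |1+1/5x|<|1−4/5x| ∀x<0 ⇒ unbounded interval.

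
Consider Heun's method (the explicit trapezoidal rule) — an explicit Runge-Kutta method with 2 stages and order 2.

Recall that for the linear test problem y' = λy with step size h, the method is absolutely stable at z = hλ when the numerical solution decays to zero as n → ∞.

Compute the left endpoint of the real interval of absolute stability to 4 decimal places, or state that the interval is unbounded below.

With y'=λy (z=hλ):
  order 2, 2-stage ⇒ R(z)=1+z+z^2/2
  (e.g. R(-1.47)=0.61045, |R|=0.61045)

Solve |R(x)|<1 on ℝ⁻.
x=-1.47: |R|=0.6104
|R(-2.28)|=1.3192 |R(-1.51)|=0.6300 |R(-1.02)|=0.5002
Bisect:
  x_lo=-2.4613 |R|=1.5677  x_hi=-0.2065 |R|=0.8148
  mid=-1.33391 |R|=0.55575 →hi
  mid=-1.89761 |R|=0.90286 →hi
  mid=-2.17946 |R|=1.19557 →lo
  mid=-2.03854 |R|=1.03928 →lo
  mid=-1.96808 |R|=0.96859 →hi
  mid=-2.00331 |R|=1.00331 →lo
  mid=-1.98569 |R|=0.98579 →hi
  mid=-1.99450 |R|=0.99451 →hi
  mid=-1.99890 |R|=0.99890 →hi
  ...
  [-2.00000,-1.99987] ⇒ x*=-2.0000
So |R|<1 on (-2.0000, 0).

z* = -2.0000.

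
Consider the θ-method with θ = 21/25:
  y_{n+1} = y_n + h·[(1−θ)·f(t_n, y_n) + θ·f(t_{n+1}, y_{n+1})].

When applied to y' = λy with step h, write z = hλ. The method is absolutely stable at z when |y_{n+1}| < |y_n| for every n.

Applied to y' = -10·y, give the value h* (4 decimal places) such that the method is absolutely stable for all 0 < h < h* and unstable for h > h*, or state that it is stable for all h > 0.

unbounded; (−∞, 0). Any h>0 works for λ=-10.

Test eqn y'=λy, z=hλ:
  y_{n+1} = y_n + z·[4/25·y_n + 21/25·y_{n+1}] ⇒ (1 − 21/25z)y_{n+1} = (1 + 4/25z)y_n
  R(z) = (1 + 4/25z)/(1 − 21/25z).

Find x<0 with |R(x)|<1.
x=-0.62: |R|=0.5923
x=-2: |R|=0.2537
x=-10: |R|=0.0638
x=-100: |R|=0.1765
θ=21/25≥1/2 ⇒ |1+4/25x|<|1−21/25x| ∀x<0 ⇒ unbounded interval.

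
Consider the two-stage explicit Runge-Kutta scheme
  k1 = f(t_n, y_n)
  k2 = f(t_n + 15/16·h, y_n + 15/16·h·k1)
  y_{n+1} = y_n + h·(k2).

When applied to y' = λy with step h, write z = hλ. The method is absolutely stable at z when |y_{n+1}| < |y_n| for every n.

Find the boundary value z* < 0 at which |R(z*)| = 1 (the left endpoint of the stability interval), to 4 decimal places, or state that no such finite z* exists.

left endpoint -1.0667.

Test eqn y'=λy, z=hλ:
  k1=λy_n ⇒ h·k1=z·y_n;  k2=λ(1+15/16z)y_n ⇒ h·k2=z(1+15/16z)y_n
  y_{n+1}/y_n = 1 + z(1+15/16z) = 1 + z + 15/16z²
  R(z) = 1 + z + 15/16z².

Boundary: |R(x)|=1, x<0.
x=-0.32: |R|=0.7760
R=1: x+15/16x²=0 ⇒ x=−16/15=-1.0667; min R=1−1/(4·15/16)=0.7333>−1
Confirm numerically:
  x=-1.011: |R|=0.94724 <1
  x=-0.699: |R|=0.75906 <1
  x=-0.610: |R|=0.73884 <1
  x=-1.461: |R|=1.54011 >1
  x=-1.096: |R|=1.03014 >1
So |R|<1 on (-1.0667, 0).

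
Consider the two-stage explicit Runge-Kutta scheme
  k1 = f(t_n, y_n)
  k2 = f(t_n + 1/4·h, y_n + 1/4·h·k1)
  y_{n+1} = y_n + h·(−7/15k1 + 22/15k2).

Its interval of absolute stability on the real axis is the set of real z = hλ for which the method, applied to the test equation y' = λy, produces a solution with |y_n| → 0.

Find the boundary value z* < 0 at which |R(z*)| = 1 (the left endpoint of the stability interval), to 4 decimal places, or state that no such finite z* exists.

Set f=λy, z=hλ:
  k1=λy_n ⇒ h·k1=z·y_n;  k2=λ(1+1/4z)y_n ⇒ h·k2=z(1+1/4z)y_n
  y_{n+1}/y_n = 1 − 7/15z + 22/15z(1+1/4z) = 1 + z + 11/30z²
  so R(z) = 1 + z + 11/30z².

Solve |R(x)|<1 on ℝ⁻.
x=-1.06: |R|=0.3520
R=1: x+11/30x²=0 ⇒ x=−30/11=-2.7273; min R=1−1/(4·11/30)=0.3182>−1
Confirm numerically:
  x=-2.692: |R|=0.96518 <1
  x=-1.634: |R|=0.34498 <1
  x=-1.212: |R|=0.32661 <1
  x=-2.992: |R|=1.29042 >1
  x=-2.969: |R|=1.26315 >1
  x=-2.878: |R|=1.15906 >1
So |R|<1 on (-2.7273, 0).

left endpoint -2.7273.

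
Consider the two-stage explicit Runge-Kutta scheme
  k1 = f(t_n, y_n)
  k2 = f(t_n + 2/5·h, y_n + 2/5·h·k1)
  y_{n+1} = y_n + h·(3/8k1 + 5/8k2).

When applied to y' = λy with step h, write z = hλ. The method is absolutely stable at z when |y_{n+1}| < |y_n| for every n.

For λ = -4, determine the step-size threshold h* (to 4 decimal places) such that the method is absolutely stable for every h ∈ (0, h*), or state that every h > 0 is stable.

On y'=λy, z=hλ:
  k1=λy_n ⇒ h·k1=z·y_n;  k2=λ(1+2/5z)y_n ⇒ h·k2=z(1+2/5z)y_n
  y_{n+1}/y_n = 1 + 3/8z + 5/8z(1+2/5z) = 1 + z + 1/4z²
  so R(z) = 1 + z + 1/4z².

Find x<0 with |R(x)|<1.
x=-1.27: |R|=0.1332
R=1: x+1/4x²=0 ⇒ x=−4=-4.0000; min R=1−1/(4·1/4)=0.0000>−1
Confirm numerically:
  x=-3.847: |R|=0.85285 <1
  x=-3.644: |R|=0.67568 <1
  x=-2.219: |R|=0.01199 <1
  x=-4.456: |R|=1.50798 >1
  x=-4.388: |R|=1.42564 >1
  x=-4.205: |R|=1.21551 >1
Stable set (-4.0000, 0).

(-4.0000,0); λ=-4 ⇒ h* = (4)/4 = 1.0000.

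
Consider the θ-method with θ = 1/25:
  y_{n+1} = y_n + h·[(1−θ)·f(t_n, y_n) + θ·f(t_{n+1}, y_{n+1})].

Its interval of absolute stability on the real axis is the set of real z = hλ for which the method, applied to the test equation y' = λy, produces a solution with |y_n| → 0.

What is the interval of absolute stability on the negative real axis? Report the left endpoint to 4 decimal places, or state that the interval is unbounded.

Set f=λy, z=hλ:
  y_{n+1} = y_n + z·[24/25·y_n + 1/25·y_{n+1}] ⇒ (1 − 1/25z)y_{n+1} = (1 + 24/25z)y_n
  ⇒ R(z) = (1 + 24/25z)/(1 − 1/25z).

Need |R(x)|<1, x<0.
x=-0.92: |R|=0.1127
R=−1: 1+24/25x = −1+1/25x ⇒ -23/25x=2 ⇒ x=2/(-23/25)=-2.1739
Confirm numerically:
  x=-1.917: |R|=0.78047 <1
  x=-1.357: |R|=0.28713 <1
  x=-1.171: |R|=0.11860 <1
  x=-0.951: |R|=0.08385 <1
  x=-2.233: |R|=1.04990 >1
  x=-2.219: |R|=1.03810 >1
So |R|<1 on (-2.1739, 0).

(-2.1739, 0).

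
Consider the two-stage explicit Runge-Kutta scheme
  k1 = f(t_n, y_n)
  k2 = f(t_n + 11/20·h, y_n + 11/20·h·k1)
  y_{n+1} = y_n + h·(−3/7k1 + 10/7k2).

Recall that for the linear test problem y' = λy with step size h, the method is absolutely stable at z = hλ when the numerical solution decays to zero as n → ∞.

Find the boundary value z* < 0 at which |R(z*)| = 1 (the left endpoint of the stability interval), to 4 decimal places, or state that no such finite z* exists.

z* = -1.2727.

Set f=λy, z=hλ:
  k1=λy_n ⇒ h·k1=z·y_n;  k2=λ(1+11/20z)y_n ⇒ h·k2=z(1+11/20z)y_n
  y_{n+1}/y_n = 1 − 3/7z + 10/7z(1+11/20z) = 1 + z + 11/14z²
  Hence R(z) = 1 + z + 11/14z².

Solve |R(x)|<1 on ℝ⁻.
x=-1.27: |R|=0.9973
R=1: x+11/14x²=0 ⇒ x=−14/11=-1.2727; min R=1−1/(4·11/14)=0.6818>−1
Confirm numerically:
  x=-1.232: |R|=0.96058 <1
  x=-1.171: |R|=0.90640 <1
  x=-0.995: |R|=0.78288 <1
  x=-0.930: |R|=0.74956 <1
  x=-1.840: |R|=1.82011 >1
  x=-1.706: |R|=1.58077 >1
  x=-1.491: |R|=1.25571 >1
Interval (-1.2727, 0).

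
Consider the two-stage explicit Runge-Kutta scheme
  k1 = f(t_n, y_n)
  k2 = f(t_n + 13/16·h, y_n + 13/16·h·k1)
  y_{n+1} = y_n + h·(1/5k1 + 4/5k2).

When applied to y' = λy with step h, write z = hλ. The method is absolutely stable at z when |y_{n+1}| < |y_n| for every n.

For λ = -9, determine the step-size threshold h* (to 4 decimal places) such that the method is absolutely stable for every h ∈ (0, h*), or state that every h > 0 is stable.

Set f=λy, z=hλ:
  k1=λy_n ⇒ h·k1=z·y_n;  k2=λ(1+13/16z)y_n ⇒ h·k2=z(1+13/16z)y_n
  y_{n+1}/y_n = 1 + 1/5z + 4/5z(1+13/16z) = 1 + z + 13/20z²
  ⇒ R(z) = 1 + z + 13/20z².

Boundary: |R(x)|=1, x<0.
x=-1.17: |R|=0.7198
R=1: x+13/20x²=0 ⇒ x=−20/13=-1.5385; min R=1−1/(4·13/20)=0.6154>−1
Confirm numerically:
  x=-1.254: |R|=0.76814 <1
  x=-1.161: |R|=0.71515 <1
  x=-0.864: |R|=0.62122 <1
  x=-0.692: |R|=0.61926 <1
  x=-1.997: |R|=1.59521 >1
  x=-1.792: |R|=1.29532 >1
So |R|<1 on (-1.5385, 0).

(-1.5385,0); λ=-9 ⇒ h* = (20/13)/9 = 0.1709.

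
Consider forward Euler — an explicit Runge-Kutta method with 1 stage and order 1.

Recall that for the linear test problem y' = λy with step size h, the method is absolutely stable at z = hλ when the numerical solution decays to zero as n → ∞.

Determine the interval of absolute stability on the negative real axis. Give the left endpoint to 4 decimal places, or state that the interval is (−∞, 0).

(-2.0000, 0).

With y'=λy (z=hλ):
  order 1, 1-stage ⇒ R(z)=1+z
  (e.g. R(-0.57)=0.43000, |R|=0.43000)

Boundary: |R(x)|=1, x<0.
x=-0.57: |R|=0.4300
|R(-2.39)|=1.3900 |R(-1.18)|=0.1800 |R(-0.57)|=0.4300
Bisect:
  x_lo=-2.7601 |R|=1.7601  x_hi=-0.2405 |R|=0.7595
  mid=-1.50030 |R|=0.50030 →hi
  mid=-2.13019 |R|=1.13019 →lo
  mid=-1.81524 |R|=0.81524 →hi
  mid=-1.97271 |R|=0.97271 →hi
  mid=-2.05145 |R|=1.05145 →lo
  mid=-2.01208 |R|=1.01208 →lo
  mid=-1.99240 |R|=0.99240 →hi
  ...
  [-2.00009,-1.99993] ⇒ x*=-2.0000
Stable set (-2.0000, 0).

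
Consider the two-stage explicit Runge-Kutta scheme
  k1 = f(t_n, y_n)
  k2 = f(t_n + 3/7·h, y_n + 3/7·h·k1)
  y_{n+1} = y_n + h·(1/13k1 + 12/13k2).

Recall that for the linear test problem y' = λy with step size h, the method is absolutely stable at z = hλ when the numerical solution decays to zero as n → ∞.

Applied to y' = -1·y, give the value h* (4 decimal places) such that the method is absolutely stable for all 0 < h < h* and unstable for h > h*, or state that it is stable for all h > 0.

On y'=λy, z=hλ:
  k1=λy_n ⇒ h·k1=z·y_n;  k2=λ(1+3/7z)y_n ⇒ h·k2=z(1+3/7z)y_n
  y_{n+1}/y_n = 1 + 1/13z + 12/13z(1+3/7z) = 1 + z + 36/91z²
  Hence R(z) = 1 + z + 36/91z².

Find x<0 with |R(x)|<1.
x=-1.24: |R|=0.3683
R=1: x+36/91x²=0 ⇒ x=−91/36=-2.5278; min R=1−1/(4·36/91)=0.3681>−1
Confirm numerically:
  x=-2.273: |R|=0.77090 <1
  x=-1.993: |R|=0.57836 <1
  x=-1.528: |R|=0.39565 <1
  x=-2.870: |R|=1.38855 >1
  x=-2.625: |R|=1.10096 >1
  x=-2.610: |R|=1.08490 >1
Stable set (-2.5278, 0).

(-2.5278,0); λ=-1 ⇒ h* = (91/36)/1 = 2.5278.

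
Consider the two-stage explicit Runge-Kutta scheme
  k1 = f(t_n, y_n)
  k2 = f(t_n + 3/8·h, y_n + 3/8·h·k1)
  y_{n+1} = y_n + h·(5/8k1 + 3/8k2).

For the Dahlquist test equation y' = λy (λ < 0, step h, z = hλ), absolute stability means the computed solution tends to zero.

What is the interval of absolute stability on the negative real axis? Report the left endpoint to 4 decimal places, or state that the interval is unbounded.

(-7.1111, 0).

On y'=λy, z=hλ:
  k1=λy_n ⇒ h·k1=z·y_n;  k2=λ(1+3/8z)y_n ⇒ h·k2=z(1+3/8z)y_n
  y_{n+1}/y_n = 1 + 5/8z + 3/8z(1+3/8z) = 1 + z + 9/64z²
  Hence R(z) = 1 + z + 9/64z².

Solve |R(x)|<1 on ℝ⁻.
x=-1.28: |R|=0.0496
R=1: x+9/64x²=0 ⇒ x=−64/9=-7.1111; min R=1−1/(4·9/64)=-0.7778>−1
Confirm numerically:
  x=-6.018: |R|=0.07492 <1
  x=-5.398: |R|=0.30041 <1
  x=-4.279: |R|=0.70418 <1
  x=-7.437: |R|=1.34082 >1
  x=-7.432: |R|=1.33537 >1
So |R|<1 on (-7.1111, 0).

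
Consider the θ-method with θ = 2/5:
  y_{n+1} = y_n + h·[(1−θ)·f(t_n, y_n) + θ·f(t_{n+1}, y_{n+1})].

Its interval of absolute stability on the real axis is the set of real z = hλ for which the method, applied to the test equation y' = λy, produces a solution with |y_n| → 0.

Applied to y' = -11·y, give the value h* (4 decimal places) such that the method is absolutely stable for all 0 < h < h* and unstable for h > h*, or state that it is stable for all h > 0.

(-10.0000,0); λ=-11 ⇒ h* = (10)/11 = 0.9091.

Set f=λy, z=hλ:
  y_{n+1} = y_n + z·[3/5·y_n + 2/5·y_{n+1}] ⇒ (1 − 2/5z)y_{n+1} = (1 + 3/5z)y_n
  R(z) = (1 + 3/5z)/(1 − 2/5z).

Need |R(x)|<1, x<0.
x=-0.88: |R|=0.3491
R=−1: 1+3/5x = −1+2/5x ⇒ -1/5x=2 ⇒ x=2/(-1/5)=-10.0000
Confirm numerically:
  x=-6.622: |R|=0.81484 <1
  x=-6.259: |R|=0.78645 <1
  x=-6.113: |R|=0.77435 <1
  x=-5.012: |R|=0.66800 <1
  x=-10.417: |R|=1.01614 >1
  x=-10.163: |R|=1.00644 >1
  x=-10.135: |R|=1.00534 >1
So |R|<1 on (-10.0000, 0).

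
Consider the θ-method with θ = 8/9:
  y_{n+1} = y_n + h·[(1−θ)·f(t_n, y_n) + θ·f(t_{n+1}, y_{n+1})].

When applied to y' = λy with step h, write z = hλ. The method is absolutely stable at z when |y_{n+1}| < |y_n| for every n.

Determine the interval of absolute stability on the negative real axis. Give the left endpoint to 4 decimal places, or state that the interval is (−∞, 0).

(−∞, 0) — no finite endpoint.

Test eqn y'=λy, z=hλ:
  y_{n+1} = y_n + z·[1/9·y_n + 8/9·y_{n+1}] ⇒ (1 − 8/9z)y_{n+1} = (1 + 1/9z)y_n
  ⇒ R(z) = (1 + 1/9z)/(1 − 8/9z).

Boundary: |R(x)|=1, x<0.
x=-0.79: |R|=0.5359
x=-2: |R|=0.2800
x=-10: |R|=0.0112
x=-100: |R|=0.1125
θ=8/9≥1/2 ⇒ |1+1/9x|<|1−8/9x| ∀x<0 ⇒ unbounded interval.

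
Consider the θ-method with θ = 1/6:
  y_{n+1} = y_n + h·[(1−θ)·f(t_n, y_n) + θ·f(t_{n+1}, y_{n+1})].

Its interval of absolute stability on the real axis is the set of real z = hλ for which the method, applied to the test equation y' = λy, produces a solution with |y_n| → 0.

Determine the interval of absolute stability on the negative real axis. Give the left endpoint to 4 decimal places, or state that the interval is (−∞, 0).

With y'=λy (z=hλ):
  y_{n+1} = y_n + z·[5/6·y_n + 1/6·y_{n+1}] ⇒ (1 − 1/6z)y_{n+1} = (1 + 5/6z)y_n
  so R(z) = (1 + 5/6z)/(1 − 1/6z).

Find x<0 with |R(x)|<1.
x=-1.57: |R|=0.2444
R=−1: 1+5/6x = −1+1/6x ⇒ -2/3x=2 ⇒ x=2/(-2/3)=-3.0000
Confirm numerically:
  x=-2.271: |R|=0.64744 <1
  x=-2.126: |R|=0.56978 <1
  x=-1.577: |R|=0.24878 <1
  x=-3.547: |R|=1.22918 >1
  x=-3.513: |R|=1.21570 >1
So |R|<1 on (-3.0000, 0).

z∈(-3.0000,0).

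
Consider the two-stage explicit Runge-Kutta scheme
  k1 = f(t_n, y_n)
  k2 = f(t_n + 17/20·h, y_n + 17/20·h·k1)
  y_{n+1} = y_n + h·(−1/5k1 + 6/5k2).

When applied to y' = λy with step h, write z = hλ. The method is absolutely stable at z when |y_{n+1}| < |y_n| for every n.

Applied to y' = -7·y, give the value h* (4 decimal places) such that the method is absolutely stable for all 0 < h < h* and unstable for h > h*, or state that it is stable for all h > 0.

(-0.9804,0); λ=-7 ⇒ h* = (50/51)/7 = 0.1401.

With y'=λy (z=hλ):
  k1=λy_n ⇒ h·k1=z·y_n;  k2=λ(1+17/20z)y_n ⇒ h·k2=z(1+17/20z)y_n
  y_{n+1}/y_n = 1 − 1/5z + 6/5z(1+17/20z) = 1 + z + 51/50z²
  R(z) = 1 + z + 51/50z².

Find x<0 with |R(x)|<1.
x=-1: |R|=1.0200
R=1: x+51/50x²=0 ⇒ x=−50/51=-0.9804; min R=1−1/(4·51/50)=0.7549>−1
Confirm numerically:
  x=-0.746: |R|=0.82165 <1
  x=-0.635: |R|=0.77629 <1
  x=-0.603: |R|=0.76788 <1
  x=-0.518: |R|=0.75569 <1
  x=-1.508: |R|=1.81155 >1
  x=-1.338: |R|=1.48805 >1
  x=-1.092: |R|=1.12431 >1
Stable set (-0.9804, 0).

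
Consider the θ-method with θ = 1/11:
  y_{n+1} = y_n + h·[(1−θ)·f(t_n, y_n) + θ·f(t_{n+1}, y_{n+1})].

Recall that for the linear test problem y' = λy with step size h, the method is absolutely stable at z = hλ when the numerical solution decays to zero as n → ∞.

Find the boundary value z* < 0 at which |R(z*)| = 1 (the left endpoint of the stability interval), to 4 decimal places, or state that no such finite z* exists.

left endpoint -2.4444.

Test eqn y'=λy, z=hλ:
  y_{n+1} = y_n + z·[10/11·y_n + 1/11·y_{n+1}] ⇒ (1 − 1/11z)y_{n+1} = (1 + 10/11z)y_n
  ⇒ R(z) = (1 + 10/11z)/(1 − 1/11z).

Solve |R(x)|<1 on ℝ⁻.
x=-1.69: |R|=0.4649
R=−1: 1+10/11x = −1+1/11x ⇒ -9/11x=2 ⇒ x=2/(-9/11)=-2.4444
Confirm numerically:
  x=-2.239: |R|=0.86034 <1
  x=-1.637: |R|=0.42494 <1
  x=-1.224: |R|=0.10144 <1
  x=-2.867: |R|=1.27425 >1
  x=-2.865: |R|=1.27299 >1
Stable set (-2.4444, 0).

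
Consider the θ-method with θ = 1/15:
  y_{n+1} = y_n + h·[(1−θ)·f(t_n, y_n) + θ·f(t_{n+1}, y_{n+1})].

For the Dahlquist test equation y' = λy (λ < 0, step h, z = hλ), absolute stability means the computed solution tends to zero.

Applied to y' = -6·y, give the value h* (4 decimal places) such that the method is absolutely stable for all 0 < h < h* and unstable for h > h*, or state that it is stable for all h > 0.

(-2.3077,0); λ=-6 ⇒ h* = (30/13)/6 = 0.3846.

On y'=λy, z=hλ:
  y_{n+1} = y_n + z·[14/15·y_n + 1/15·y_{n+1}] ⇒ (1 − 1/15z)y_{n+1} = (1 + 14/15z)y_n
  R(z) = (1 + 14/15z)/(1 − 1/15z).

Need |R(x)|<1, x<0.
x=-1.08: |R|=0.0075
R=−1: 1+14/15x = −1+1/15x ⇒ -13/15x=2 ⇒ x=2/(-13/15)=-2.3077
Confirm numerically:
  x=-1.883: |R|=0.67298 <1
  x=-1.648: |R|=0.48486 <1
  x=-0.934: |R|=0.12075 <1
  x=-2.534: |R|=1.16779 >1
  x=-2.414: |R|=1.07936 >1
Interval (-2.3077, 0).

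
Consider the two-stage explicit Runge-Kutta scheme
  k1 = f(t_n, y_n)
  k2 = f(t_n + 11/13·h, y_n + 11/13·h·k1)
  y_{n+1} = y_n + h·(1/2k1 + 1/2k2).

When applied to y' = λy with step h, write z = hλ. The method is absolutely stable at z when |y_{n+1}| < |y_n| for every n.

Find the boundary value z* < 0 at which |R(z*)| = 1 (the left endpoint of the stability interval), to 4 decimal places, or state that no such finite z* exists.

Set f=λy, z=hλ:
  k1=λy_n ⇒ h·k1=z·y_n;  k2=λ(1+11/13z)y_n ⇒ h·k2=z(1+11/13z)y_n
  y_{n+1}/y_n = 1 + 1/2z + 1/2z(1+11/13z) = 1 + z + 11/26z²
  ⇒ R(z) = 1 + z + 11/26z².

Find x<0 with |R(x)|<1.
x=-0.45: |R|=0.6357
R=1: x+11/26x²=0 ⇒ x=−26/11=-2.3636; min R=1−1/(4·11/26)=0.4091>−1
Confirm numerically:
  x=-2.315: |R|=0.95236 <1
  x=-1.517: |R|=0.45662 <1
  x=-1.220: |R|=0.40971 <1
  x=-2.942: |R|=1.71988 >1
  x=-2.491: |R|=1.13423 >1
Interval (-2.3636, 0).

left endpoint -2.3636.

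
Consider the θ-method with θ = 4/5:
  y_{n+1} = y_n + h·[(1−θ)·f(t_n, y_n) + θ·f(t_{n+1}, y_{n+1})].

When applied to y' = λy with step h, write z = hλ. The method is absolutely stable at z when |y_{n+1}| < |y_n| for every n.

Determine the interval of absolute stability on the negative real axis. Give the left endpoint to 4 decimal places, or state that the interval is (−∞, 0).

Set f=λy, z=hλ:
  y_{n+1} = y_n + z·[1/5·y_n + 4/5·y_{n+1}] ⇒ (1 − 4/5z)y_{n+1} = (1 + 1/5z)y_n
  Hence R(z) = (1 + 1/5z)/(1 − 4/5z).

Find x<0 with |R(x)|<1.
x=-0.72: |R|=0.5431
x=-2: |R|=0.2308
x=-10: |R|=0.1111
x=-100: |R|=0.2346
θ=4/5≥1/2 ⇒ |1+1/5x|<|1−4/5x| ∀x<0 ⇒ interval (−∞,0).

unbounded; (−∞, 0).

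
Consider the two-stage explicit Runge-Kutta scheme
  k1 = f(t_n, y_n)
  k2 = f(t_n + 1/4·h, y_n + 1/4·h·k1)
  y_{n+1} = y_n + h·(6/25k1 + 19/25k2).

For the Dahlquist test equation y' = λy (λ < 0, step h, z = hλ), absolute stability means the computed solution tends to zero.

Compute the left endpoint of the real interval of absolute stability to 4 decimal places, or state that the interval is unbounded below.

Set f=λy, z=hλ:
  k1=λy_n ⇒ h·k1=z·y_n;  k2=λ(1+1/4z)y_n ⇒ h·k2=z(1+1/4z)y_n
  y_{n+1}/y_n = 1 + 6/25z + 19/25z(1+1/4z) = 1 + z + 19/100z²
  so R(z) = 1 + z + 19/100z².

Boundary: |R(x)|=1, x<0.
x=-1.7: |R|=0.1509
R=1: x+19/100x²=0 ⇒ x=−100/19=-5.2632; min R=1−1/(4·19/100)=-0.3158>−1
Confirm numerically:
  x=-3.164: |R|=0.26193 <1
  x=-2.989: |R|=0.29152 <1
  x=-2.231: |R|=0.28530 <1
  x=-5.744: |R|=1.52477 >1
  x=-5.498: |R|=1.24532 >1
Stable set (-5.2632, 0).

z* = -5.2632.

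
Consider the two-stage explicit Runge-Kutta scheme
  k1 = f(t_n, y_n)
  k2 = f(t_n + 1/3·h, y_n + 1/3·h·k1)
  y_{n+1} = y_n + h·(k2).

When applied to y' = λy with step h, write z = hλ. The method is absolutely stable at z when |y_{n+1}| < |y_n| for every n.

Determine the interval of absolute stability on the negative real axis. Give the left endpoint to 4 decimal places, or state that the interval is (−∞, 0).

On y'=λy, z=hλ:
  k1=λy_n ⇒ h·k1=z·y_n;  k2=λ(1+1/3z)y_n ⇒ h·k2=z(1+1/3z)y_n
  y_{n+1}/y_n = 1 + z(1+1/3z) = 1 + z + 1/3z²
  ⇒ R(z) = 1 + z + 1/3z².

Need |R(x)|<1, x<0.
x=-1.33: |R|=0.2596
R=1: x+1/3x²=0 ⇒ x=−3=-3.0000; min R=1−1/(4·1/3)=0.2500>−1
Confirm numerically:
  x=-2.385: |R|=0.51107 <1
  x=-1.810: |R|=0.28203 <1
  x=-1.694: |R|=0.26255 <1
  x=-3.549: |R|=1.64947 >1
  x=-3.382: |R|=1.43064 >1
  x=-3.127: |R|=1.13238 >1
So |R|<1 on (-3.0000, 0).

(-3.0000, 0).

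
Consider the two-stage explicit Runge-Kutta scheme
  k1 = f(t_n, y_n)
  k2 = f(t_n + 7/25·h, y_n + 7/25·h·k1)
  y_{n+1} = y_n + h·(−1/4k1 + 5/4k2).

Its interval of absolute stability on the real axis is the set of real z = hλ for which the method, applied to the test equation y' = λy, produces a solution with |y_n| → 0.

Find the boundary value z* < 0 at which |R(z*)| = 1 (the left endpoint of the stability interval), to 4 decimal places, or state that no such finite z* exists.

z* = -2.8571.

On y'=λy, z=hλ:
  k1=λy_n ⇒ h·k1=z·y_n;  k2=λ(1+7/25z)y_n ⇒ h·k2=z(1+7/25z)y_n
  y_{n+1}/y_n = 1 − 1/4z + 5/4z(1+7/25z) = 1 + z + 7/20z²
  ⇒ R(z) = 1 + z + 7/20z².

Boundary: |R(x)|=1, x<0.
x=-0.55: |R|=0.5559
R=1: x+7/20x²=0 ⇒ x=−20/7=-2.8571; min R=1−1/(4·7/20)=0.2857>−1
Confirm numerically:
  x=-2.446: |R|=0.64802 <1
  x=-1.343: |R|=0.28828 <1
  x=-1.331: |R|=0.28905 <1
  x=-1.225: |R|=0.30022 <1
  x=-3.402: |R|=1.64876 >1
  x=-3.113: |R|=1.27877 >1
  x=-3.008: |R|=1.15882 >1
Stable set (-2.8571, 0).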